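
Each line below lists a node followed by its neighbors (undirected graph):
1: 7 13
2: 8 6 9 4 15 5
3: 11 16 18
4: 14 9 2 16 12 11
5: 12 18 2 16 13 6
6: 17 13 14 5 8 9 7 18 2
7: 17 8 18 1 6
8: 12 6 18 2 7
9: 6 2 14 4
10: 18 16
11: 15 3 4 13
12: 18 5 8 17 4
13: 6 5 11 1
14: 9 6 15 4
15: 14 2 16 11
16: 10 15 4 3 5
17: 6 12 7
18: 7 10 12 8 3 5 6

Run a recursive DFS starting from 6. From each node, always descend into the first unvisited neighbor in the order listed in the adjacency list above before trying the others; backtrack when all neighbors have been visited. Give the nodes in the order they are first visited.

6 -> 17 -> 12 -> 18 -> 7 -> 8 -> 2 -> 9 -> 14 -> 15 -> 16 -> 10 -> 4 -> 11 -> 3 -> 13 -> 5 -> 1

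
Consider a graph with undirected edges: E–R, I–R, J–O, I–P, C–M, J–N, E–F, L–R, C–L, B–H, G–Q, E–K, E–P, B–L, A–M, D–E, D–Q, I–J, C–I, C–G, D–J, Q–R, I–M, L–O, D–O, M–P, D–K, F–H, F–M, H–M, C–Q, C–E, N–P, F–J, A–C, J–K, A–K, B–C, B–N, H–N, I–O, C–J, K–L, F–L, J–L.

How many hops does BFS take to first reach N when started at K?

2

Level 0: K
Level 1: A, D, E, J, L
Level 2: B, C, F, I, M, N, O, P, Q, R
Level 3: G, H
N first appears at level 2.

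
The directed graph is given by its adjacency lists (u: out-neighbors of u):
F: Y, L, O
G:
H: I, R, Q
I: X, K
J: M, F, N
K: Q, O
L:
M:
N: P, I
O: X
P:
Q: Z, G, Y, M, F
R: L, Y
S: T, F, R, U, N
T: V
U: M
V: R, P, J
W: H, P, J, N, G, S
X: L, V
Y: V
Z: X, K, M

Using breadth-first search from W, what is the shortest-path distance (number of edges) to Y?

Level 0: W
Level 1: G, H, J, N, P, S
Level 2: F, I, M, Q, R, T, U
Level 3: K, L, O, V, X, Y, Z
Y first appears at level 3.

3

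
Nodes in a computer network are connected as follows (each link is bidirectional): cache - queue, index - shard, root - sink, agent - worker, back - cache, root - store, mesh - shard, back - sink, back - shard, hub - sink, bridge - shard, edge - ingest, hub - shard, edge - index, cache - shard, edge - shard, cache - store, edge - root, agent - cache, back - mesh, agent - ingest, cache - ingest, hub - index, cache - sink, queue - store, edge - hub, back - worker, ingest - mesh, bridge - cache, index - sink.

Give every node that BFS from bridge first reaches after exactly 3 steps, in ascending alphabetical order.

root, worker

Level 0: bridge
Level 1: cache, shard
Level 2: agent, back, edge, hub, index, ingest, mesh, queue, sink, store
Level 3: root, worker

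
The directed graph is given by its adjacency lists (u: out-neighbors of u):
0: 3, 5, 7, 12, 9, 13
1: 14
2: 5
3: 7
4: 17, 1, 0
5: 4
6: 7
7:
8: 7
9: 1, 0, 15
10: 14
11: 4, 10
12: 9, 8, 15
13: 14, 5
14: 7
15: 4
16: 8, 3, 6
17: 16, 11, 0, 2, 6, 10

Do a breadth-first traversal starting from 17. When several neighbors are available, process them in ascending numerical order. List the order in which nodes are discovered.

Visit 17; enqueue 0, 2, 6, 10, 11, 16 → queue [0, 2, 6, 10, 11, 16]
Visit 0; enqueue 3, 5, 7, 9, 12, 13 → queue [2, 6, 10, 11, 16, 3, 5, 7, 9, 12, 13]
Visit 2 → queue [6, 10, 11, 16, 3, 5, 7, 9, 12, 13]
Visit 6 → queue [10, 11, 16, 3, 5, 7, 9, 12, 13]
Visit 10; enqueue 14 → queue [11, 16, 3, 5, 7, 9, 12, 13, 14]
Visit 11; enqueue 4 → queue [16, 3, 5, 7, 9, 12, 13, 14, 4]
Visit 16; enqueue 8 → queue [3, 5, 7, 9, 12, 13, 14, 4, 8]
Visit 3 → queue [5, 7, 9, 12, 13, 14, 4, 8]
Visit 5 → queue [7, 9, 12, 13, 14, 4, 8]
Visit 7 → queue [9, 12, 13, 14, 4, 8]
Visit 9; enqueue 1, 15 → queue [12, 13, 14, 4, 8, 1, 15]
Visit 12 → queue [13, 14, 4, 8, 1, 15]
Visit 13 → queue [14, 4, 8, 1, 15]
Visit 14 → queue [4, 8, 1, 15]
Visit 4 → queue [8, 1, 15]
Visit 8 → queue [1, 15]
Visit 1 → queue [15]
Visit 15 → queue []

17, 0, 2, 6, 10, 11, 16, 3, 5, 7, 9, 12, 13, 14, 4, 8, 1, 15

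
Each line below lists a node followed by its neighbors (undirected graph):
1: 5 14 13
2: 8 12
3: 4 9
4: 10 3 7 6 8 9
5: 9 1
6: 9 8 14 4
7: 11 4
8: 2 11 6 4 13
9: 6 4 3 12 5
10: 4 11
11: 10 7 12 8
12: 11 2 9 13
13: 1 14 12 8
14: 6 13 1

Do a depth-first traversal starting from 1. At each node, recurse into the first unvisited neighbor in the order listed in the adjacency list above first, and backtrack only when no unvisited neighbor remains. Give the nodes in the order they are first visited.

1, 5, 9, 6, 8, 2, 12, 11, 10, 4, 3, 7, 13, 14

Visit 1
1 → 5
5 → 9
9 → 6
6 → 8
8 → 2
2 → 12
12 → 11
11 → 10
10 → 4
4 → 3
4 → 7
12 → 13
13 → 14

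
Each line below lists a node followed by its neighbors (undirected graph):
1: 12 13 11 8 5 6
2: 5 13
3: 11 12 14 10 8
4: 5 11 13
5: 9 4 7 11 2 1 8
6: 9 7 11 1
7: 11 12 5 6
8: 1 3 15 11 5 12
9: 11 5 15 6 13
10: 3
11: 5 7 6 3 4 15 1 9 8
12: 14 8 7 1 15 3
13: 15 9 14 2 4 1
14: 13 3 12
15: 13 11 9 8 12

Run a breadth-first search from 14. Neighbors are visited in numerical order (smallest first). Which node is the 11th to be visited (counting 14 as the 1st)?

2

Visit 14; enqueue 3, 12, 13 → queue [3, 12, 13]
Visit 3; enqueue 8, 10, 11 → queue [12, 13, 8, 10, 11]
Visit 12; enqueue 1, 7, 15 → queue [13, 8, 10, 11, 1, 7, 15]
Visit 13; enqueue 2, 4, 9 → queue [8, 10, 11, 1, 7, 15, 2, 4, 9]
Visit 8; enqueue 5 → queue [10, 11, 1, 7, 15, 2, 4, 9, 5]
Visit 10 → queue [11, 1, 7, 15, 2, 4, 9, 5]
Visit 11; enqueue 6 → queue [1, 7, 15, 2, 4, 9, 5, 6]
Visit 1 → queue [7, 15, 2, 4, 9, 5, 6]
Visit 7 → queue [15, 2, 4, 9, 5, 6]
Visit 15 → queue [2, 4, 9, 5, 6]
Visit 2 → queue [4, 9, 5, 6]
Visit 4 → queue [9, 5, 6]
Visit 9 → queue [5, 6]
Visit 5 → queue [6]
Visit 6 → queue []

Visit order: 14, 3, 12, 13, 8, 10, 11, 1, 7, 15, 2, 4, 9, 5, 6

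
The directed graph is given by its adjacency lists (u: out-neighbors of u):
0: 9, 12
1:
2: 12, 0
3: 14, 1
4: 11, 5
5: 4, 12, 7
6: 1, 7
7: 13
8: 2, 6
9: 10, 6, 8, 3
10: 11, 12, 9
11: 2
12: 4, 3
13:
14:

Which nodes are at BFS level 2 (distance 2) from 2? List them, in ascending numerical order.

3, 4, 9

Level 0: 2
Level 1: 0, 12
Level 2: 3, 4, 9
Level 3: 1, 5, 6, 8, 10, 11, 14
Level 4: 7
Level 5: 13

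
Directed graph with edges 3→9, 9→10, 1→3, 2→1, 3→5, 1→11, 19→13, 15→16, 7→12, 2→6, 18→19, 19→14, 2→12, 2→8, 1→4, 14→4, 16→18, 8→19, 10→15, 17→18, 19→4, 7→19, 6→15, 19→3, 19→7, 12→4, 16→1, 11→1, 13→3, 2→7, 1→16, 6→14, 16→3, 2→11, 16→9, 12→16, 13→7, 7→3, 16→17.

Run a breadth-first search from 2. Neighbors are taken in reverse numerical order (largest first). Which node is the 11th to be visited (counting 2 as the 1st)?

Visit 2; enqueue 12, 11, 8, 7, 6, 1 → queue [12, 11, 8, 7, 6, 1]
Visit 12; enqueue 16, 4 → queue [11, 8, 7, 6, 1, 16, 4]
Visit 11 → queue [8, 7, 6, 1, 16, 4]
Visit 8; enqueue 19 → queue [7, 6, 1, 16, 4, 19]
Visit 7; enqueue 3 → queue [6, 1, 16, 4, 19, 3]
Visit 6; enqueue 15, 14 → queue [1, 16, 4, 19, 3, 15, 14]
Visit 1 → queue [16, 4, 19, 3, 15, 14]
Visit 16; enqueue 18, 17, 9 → queue [4, 19, 3, 15, 14, 18, 17, 9]
Visit 4 → queue [19, 3, 15, 14, 18, 17, 9]
Visit 19; enqueue 13 → queue [3, 15, 14, 18, 17, 9, 13]
Visit 3; enqueue 5 → queue [15, 14, 18, 17, 9, 13, 5]
Visit 15 → queue [14, 18, 17, 9, 13, 5]
Visit 14 → queue [18, 17, 9, 13, 5]
Visit 18 → queue [17, 9, 13, 5]
Visit 17 → queue [9, 13, 5]
Visit 9; enqueue 10 → queue [13, 5, 10]
Visit 13 → queue [5, 10]
Visit 5 → queue [10]
Visit 10 → queue []

Visit order: 2, 12, 11, 8, 7, 6, 1, 16, 4, 19, 3, 15, 14, 18, 17, 9, 13, 5, 10

3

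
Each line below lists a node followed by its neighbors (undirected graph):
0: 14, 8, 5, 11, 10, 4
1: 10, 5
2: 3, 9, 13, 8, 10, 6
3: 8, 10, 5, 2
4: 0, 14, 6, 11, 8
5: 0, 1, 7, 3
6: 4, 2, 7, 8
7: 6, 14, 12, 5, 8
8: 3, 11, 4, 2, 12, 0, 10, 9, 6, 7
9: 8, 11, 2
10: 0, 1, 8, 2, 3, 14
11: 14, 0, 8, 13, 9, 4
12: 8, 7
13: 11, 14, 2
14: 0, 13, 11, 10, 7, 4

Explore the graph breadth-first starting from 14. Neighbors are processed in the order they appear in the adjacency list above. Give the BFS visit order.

14 0 13 11 10 7 4 8 5 2 9 1 3 6 12

Visit 14; enqueue 0, 13, 11, 10, 7, 4 → queue [0, 13, 11, 10, 7, 4]
Visit 0; enqueue 8, 5 → queue [13, 11, 10, 7, 4, 8, 5]
Visit 13; enqueue 2 → queue [11, 10, 7, 4, 8, 5, 2]
Visit 11; enqueue 9 → queue [10, 7, 4, 8, 5, 2, 9]
Visit 10; enqueue 1, 3 → queue [7, 4, 8, 5, 2, 9, 1, 3]
Visit 7; enqueue 6, 12 → queue [4, 8, 5, 2, 9, 1, 3, 6, 12]
Visit 4 → queue [8, 5, 2, 9, 1, 3, 6, 12]
Visit 8 → queue [5, 2, 9, 1, 3, 6, 12]
Visit 5 → queue [2, 9, 1, 3, 6, 12]
Visit 2 → queue [9, 1, 3, 6, 12]
Visit 9 → queue [1, 3, 6, 12]
Visit 1 → queue [3, 6, 12]
Visit 3 → queue [6, 12]
Visit 6 → queue [12]
Visit 12 → queue []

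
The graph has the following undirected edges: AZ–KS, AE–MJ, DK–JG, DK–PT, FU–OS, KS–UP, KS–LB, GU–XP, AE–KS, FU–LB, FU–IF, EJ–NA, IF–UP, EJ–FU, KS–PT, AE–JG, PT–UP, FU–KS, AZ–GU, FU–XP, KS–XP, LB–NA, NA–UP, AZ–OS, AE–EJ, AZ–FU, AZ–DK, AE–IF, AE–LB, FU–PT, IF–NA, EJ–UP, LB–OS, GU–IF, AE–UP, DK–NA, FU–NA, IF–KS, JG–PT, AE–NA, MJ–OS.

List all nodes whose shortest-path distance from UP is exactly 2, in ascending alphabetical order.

AZ, DK, FU, GU, JG, LB, MJ, XP

Level 0: UP
Level 1: AE, EJ, IF, KS, NA, PT
Level 2: AZ, DK, FU, GU, JG, LB, MJ, XP
Level 3: OS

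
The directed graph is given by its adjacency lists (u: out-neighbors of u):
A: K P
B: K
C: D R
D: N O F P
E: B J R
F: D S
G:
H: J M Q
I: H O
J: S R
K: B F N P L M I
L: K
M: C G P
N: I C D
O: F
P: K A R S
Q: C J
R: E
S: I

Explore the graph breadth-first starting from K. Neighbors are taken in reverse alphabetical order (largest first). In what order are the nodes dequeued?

K -> P -> N -> M -> L -> I -> F -> B -> S -> R -> A -> D -> C -> G -> O -> H -> E -> Q -> J

Visit K; enqueue P, N, M, L, I, F, B → queue [P, N, M, L, I, F, B]
Visit P; enqueue S, R, A → queue [N, M, L, I, F, B, S, R, A]
Visit N; enqueue D, C → queue [M, L, I, F, B, S, R, A, D, C]
Visit M; enqueue G → queue [L, I, F, B, S, R, A, D, C, G]
Visit L → queue [I, F, B, S, R, A, D, C, G]
Visit I; enqueue O, H → queue [F, B, S, R, A, D, C, G, O, H]
Visit F → queue [B, S, R, A, D, C, G, O, H]
Visit B → queue [S, R, A, D, C, G, O, H]
Visit S → queue [R, A, D, C, G, O, H]
Visit R; enqueue E → queue [A, D, C, G, O, H, E]
Visit A → queue [D, C, G, O, H, E]
Visit D → queue [C, G, O, H, E]
Visit C → queue [G, O, H, E]
Visit G → queue [O, H, E]
Visit O → queue [H, E]
Visit H; enqueue Q, J → queue [E, Q, J]
Visit E → queue [Q, J]
Visit Q → queue [J]
Visit J → queue []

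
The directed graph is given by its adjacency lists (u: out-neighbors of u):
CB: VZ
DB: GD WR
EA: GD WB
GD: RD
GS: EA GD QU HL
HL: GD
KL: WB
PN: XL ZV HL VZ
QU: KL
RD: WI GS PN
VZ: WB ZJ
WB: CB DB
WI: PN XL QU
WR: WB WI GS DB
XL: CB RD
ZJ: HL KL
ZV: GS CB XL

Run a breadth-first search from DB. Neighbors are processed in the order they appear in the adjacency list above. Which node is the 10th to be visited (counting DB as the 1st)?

Visit DB; enqueue GD, WR → queue [GD, WR]
Visit GD; enqueue RD → queue [WR, RD]
Visit WR; enqueue WB, WI, GS → queue [RD, WB, WI, GS]
Visit RD; enqueue PN → queue [WB, WI, GS, PN]
Visit WB; enqueue CB → queue [WI, GS, PN, CB]
Visit WI; enqueue XL, QU → queue [GS, PN, CB, XL, QU]
Visit GS; enqueue EA, HL → queue [PN, CB, XL, QU, EA, HL]
Visit PN; enqueue ZV, VZ → queue [CB, XL, QU, EA, HL, ZV, VZ]
Visit CB → queue [XL, QU, EA, HL, ZV, VZ]
Visit XL → queue [QU, EA, HL, ZV, VZ]
Visit QU; enqueue KL → queue [EA, HL, ZV, VZ, KL]
Visit EA → queue [HL, ZV, VZ, KL]
Visit HL → queue [ZV, VZ, KL]
Visit ZV → queue [VZ, KL]
Visit VZ; enqueue ZJ → queue [KL, ZJ]
Visit KL → queue [ZJ]
Visit ZJ → queue []

Visit order: DB, GD, WR, RD, WB, WI, GS, PN, CB, XL, QU, EA, HL, ZV, VZ, KL, ZJ

XL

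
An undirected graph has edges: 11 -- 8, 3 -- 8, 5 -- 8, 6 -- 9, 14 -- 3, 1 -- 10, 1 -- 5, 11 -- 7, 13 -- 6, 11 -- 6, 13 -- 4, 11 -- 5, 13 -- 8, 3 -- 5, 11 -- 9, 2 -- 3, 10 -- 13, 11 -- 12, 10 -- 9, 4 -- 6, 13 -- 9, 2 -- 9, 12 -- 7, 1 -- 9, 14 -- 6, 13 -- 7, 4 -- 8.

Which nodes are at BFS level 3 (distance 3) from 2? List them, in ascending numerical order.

Level 0: 2
Level 1: 3, 9
Level 2: 1, 5, 6, 8, 10, 11, 13, 14
Level 3: 4, 7, 12

4, 7, 12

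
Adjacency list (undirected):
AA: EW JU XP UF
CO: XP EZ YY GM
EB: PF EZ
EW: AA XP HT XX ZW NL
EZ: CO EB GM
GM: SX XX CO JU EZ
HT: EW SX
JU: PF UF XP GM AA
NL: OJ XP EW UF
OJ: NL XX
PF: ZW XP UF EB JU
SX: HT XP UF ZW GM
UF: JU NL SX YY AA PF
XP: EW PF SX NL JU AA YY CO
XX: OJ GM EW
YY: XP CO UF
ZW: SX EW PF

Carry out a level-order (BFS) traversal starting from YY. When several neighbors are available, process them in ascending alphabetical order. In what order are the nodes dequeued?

YY, CO, UF, XP, EZ, GM, AA, JU, NL, PF, SX, EW, EB, XX, OJ, ZW, HT

Visit YY; enqueue CO, UF, XP → queue [CO, UF, XP]
Visit CO; enqueue EZ, GM → queue [UF, XP, EZ, GM]
Visit UF; enqueue AA, JU, NL, PF, SX → queue [XP, EZ, GM, AA, JU, NL, PF, SX]
Visit XP; enqueue EW → queue [EZ, GM, AA, JU, NL, PF, SX, EW]
Visit EZ; enqueue EB → queue [GM, AA, JU, NL, PF, SX, EW, EB]
Visit GM; enqueue XX → queue [AA, JU, NL, PF, SX, EW, EB, XX]
Visit AA → queue [JU, NL, PF, SX, EW, EB, XX]
Visit JU → queue [NL, PF, SX, EW, EB, XX]
Visit NL; enqueue OJ → queue [PF, SX, EW, EB, XX, OJ]
Visit PF; enqueue ZW → queue [SX, EW, EB, XX, OJ, ZW]
Visit SX; enqueue HT → queue [EW, EB, XX, OJ, ZW, HT]
Visit EW → queue [EB, XX, OJ, ZW, HT]
Visit EB → queue [XX, OJ, ZW, HT]
Visit XX → queue [OJ, ZW, HT]
Visit OJ → queue [ZW, HT]
Visit ZW → queue [HT]
Visit HT → queue []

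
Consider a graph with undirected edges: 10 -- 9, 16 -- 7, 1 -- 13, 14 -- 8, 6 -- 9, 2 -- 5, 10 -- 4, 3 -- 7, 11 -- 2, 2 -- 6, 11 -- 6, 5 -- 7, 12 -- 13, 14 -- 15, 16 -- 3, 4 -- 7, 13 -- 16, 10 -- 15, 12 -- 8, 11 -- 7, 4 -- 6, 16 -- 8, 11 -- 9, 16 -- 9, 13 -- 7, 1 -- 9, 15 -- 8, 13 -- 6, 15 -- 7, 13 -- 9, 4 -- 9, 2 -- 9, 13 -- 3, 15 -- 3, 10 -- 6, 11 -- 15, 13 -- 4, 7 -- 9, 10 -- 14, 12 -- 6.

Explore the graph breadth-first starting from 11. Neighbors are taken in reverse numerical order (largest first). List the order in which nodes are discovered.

Visit 11; enqueue 15, 9, 7, 6, 2 → queue [15, 9, 7, 6, 2]
Visit 15; enqueue 14, 10, 8, 3 → queue [9, 7, 6, 2, 14, 10, 8, 3]
Visit 9; enqueue 16, 13, 4, 1 → queue [7, 6, 2, 14, 10, 8, 3, 16, 13, 4, 1]
Visit 7; enqueue 5 → queue [6, 2, 14, 10, 8, 3, 16, 13, 4, 1, 5]
Visit 6; enqueue 12 → queue [2, 14, 10, 8, 3, 16, 13, 4, 1, 5, 12]
Visit 2 → queue [14, 10, 8, 3, 16, 13, 4, 1, 5, 12]
Visit 14 → queue [10, 8, 3, 16, 13, 4, 1, 5, 12]
Visit 10 → queue [8, 3, 16, 13, 4, 1, 5, 12]
Visit 8 → queue [3, 16, 13, 4, 1, 5, 12]
Visit 3 → queue [16, 13, 4, 1, 5, 12]
Visit 16 → queue [13, 4, 1, 5, 12]
Visit 13 → queue [4, 1, 5, 12]
Visit 4 → queue [1, 5, 12]
Visit 1 → queue [5, 12]
Visit 5 → queue [12]
Visit 12 → queue []

11, 15, 9, 7, 6, 2, 14, 10, 8, 3, 16, 13, 4, 1, 5, 12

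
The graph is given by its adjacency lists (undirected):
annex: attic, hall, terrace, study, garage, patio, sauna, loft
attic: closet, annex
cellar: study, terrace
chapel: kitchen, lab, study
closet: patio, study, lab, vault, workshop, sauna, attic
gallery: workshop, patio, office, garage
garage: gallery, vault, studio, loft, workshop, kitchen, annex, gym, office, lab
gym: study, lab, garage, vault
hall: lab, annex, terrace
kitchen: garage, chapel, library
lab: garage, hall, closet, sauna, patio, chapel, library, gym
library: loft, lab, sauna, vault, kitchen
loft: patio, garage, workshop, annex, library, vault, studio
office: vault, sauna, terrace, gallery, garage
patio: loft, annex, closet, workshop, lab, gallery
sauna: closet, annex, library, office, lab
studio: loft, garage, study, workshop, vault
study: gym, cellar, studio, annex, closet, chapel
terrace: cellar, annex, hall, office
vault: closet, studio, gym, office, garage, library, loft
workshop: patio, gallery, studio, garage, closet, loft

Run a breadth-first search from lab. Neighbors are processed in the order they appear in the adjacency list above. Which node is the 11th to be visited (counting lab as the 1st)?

Visit lab; enqueue garage, hall, closet, sauna, patio, chapel, library, gym → queue [garage, hall, closet, sauna, patio, chapel, library, gym]
Visit garage; enqueue gallery, vault, studio, loft, workshop, kitchen, annex, office → queue [hall, closet, sauna, patio, chapel, library, gym, gallery, vault, studio, loft, workshop, kitchen, annex, office]
Visit hall; enqueue terrace → queue [closet, sauna, patio, chapel, library, gym, gallery, vault, studio, loft, workshop, kitchen, annex, office, terrace]
Visit closet; enqueue study, attic → queue [sauna, patio, chapel, library, gym, gallery, vault, studio, loft, workshop, kitchen, annex, office, terrace, study, attic]
Visit sauna → queue [patio, chapel, library, gym, gallery, vault, studio, loft, workshop, kitchen, annex, office, terrace, study, attic]
Visit patio → queue [chapel, library, gym, gallery, vault, studio, loft, workshop, kitchen, annex, office, terrace, study, attic]
Visit chapel → queue [library, gym, gallery, vault, studio, loft, workshop, kitchen, annex, office, terrace, study, attic]
Visit library → queue [gym, gallery, vault, studio, loft, workshop, kitchen, annex, office, terrace, study, attic]
Visit gym → queue [gallery, vault, studio, loft, workshop, kitchen, annex, office, terrace, study, attic]
Visit gallery → queue [vault, studio, loft, workshop, kitchen, annex, office, terrace, study, attic]
Visit vault → queue [studio, loft, workshop, kitchen, annex, office, terrace, study, attic]
Visit studio → queue [loft, workshop, kitchen, annex, office, terrace, study, attic]
Visit loft → queue [workshop, kitchen, annex, office, terrace, study, attic]
Visit workshop → queue [kitchen, annex, office, terrace, study, attic]
Visit kitchen → queue [annex, office, terrace, study, attic]
Visit annex → queue [office, terrace, study, attic]
Visit office → queue [terrace, study, attic]
Visit terrace; enqueue cellar → queue [study, attic, cellar]
Visit study → queue [attic, cellar]
Visit attic → queue [cellar]
Visit cellar → queue []

Visit order: lab, garage, hall, closet, sauna, patio, chapel, library, gym, gallery, vault, studio, loft, workshop, kitchen, annex, office, terrace, study, attic, cellar

vault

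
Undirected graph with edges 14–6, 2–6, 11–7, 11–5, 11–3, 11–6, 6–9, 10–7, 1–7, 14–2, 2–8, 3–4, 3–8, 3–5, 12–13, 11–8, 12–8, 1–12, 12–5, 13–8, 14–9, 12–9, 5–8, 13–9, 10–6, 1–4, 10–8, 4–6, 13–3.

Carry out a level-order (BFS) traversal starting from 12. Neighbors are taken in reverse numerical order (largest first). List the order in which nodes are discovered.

12 13 9 8 5 1 3 14 6 11 10 2 7 4

Visit 12; enqueue 13, 9, 8, 5, 1 → queue [13, 9, 8, 5, 1]
Visit 13; enqueue 3 → queue [9, 8, 5, 1, 3]
Visit 9; enqueue 14, 6 → queue [8, 5, 1, 3, 14, 6]
Visit 8; enqueue 11, 10, 2 → queue [5, 1, 3, 14, 6, 11, 10, 2]
Visit 5 → queue [1, 3, 14, 6, 11, 10, 2]
Visit 1; enqueue 7, 4 → queue [3, 14, 6, 11, 10, 2, 7, 4]
Visit 3 → queue [14, 6, 11, 10, 2, 7, 4]
Visit 14 → queue [6, 11, 10, 2, 7, 4]
Visit 6 → queue [11, 10, 2, 7, 4]
Visit 11 → queue [10, 2, 7, 4]
Visit 10 → queue [2, 7, 4]
Visit 2 → queue [7, 4]
Visit 7 → queue [4]
Visit 4 → queue []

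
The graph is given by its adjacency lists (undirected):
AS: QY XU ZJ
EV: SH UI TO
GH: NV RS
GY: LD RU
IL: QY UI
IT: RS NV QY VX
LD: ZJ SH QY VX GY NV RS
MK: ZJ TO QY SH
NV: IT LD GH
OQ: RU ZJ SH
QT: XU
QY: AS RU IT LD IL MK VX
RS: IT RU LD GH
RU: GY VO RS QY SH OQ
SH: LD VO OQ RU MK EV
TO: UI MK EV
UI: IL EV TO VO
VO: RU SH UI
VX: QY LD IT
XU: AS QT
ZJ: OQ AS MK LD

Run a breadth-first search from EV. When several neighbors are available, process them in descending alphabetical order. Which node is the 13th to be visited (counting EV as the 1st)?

RS

Visit EV; enqueue UI, TO, SH → queue [UI, TO, SH]
Visit UI; enqueue VO, IL → queue [TO, SH, VO, IL]
Visit TO; enqueue MK → queue [SH, VO, IL, MK]
Visit SH; enqueue RU, OQ, LD → queue [VO, IL, MK, RU, OQ, LD]
Visit VO → queue [IL, MK, RU, OQ, LD]
Visit IL; enqueue QY → queue [MK, RU, OQ, LD, QY]
Visit MK; enqueue ZJ → queue [RU, OQ, LD, QY, ZJ]
Visit RU; enqueue RS, GY → queue [OQ, LD, QY, ZJ, RS, GY]
Visit OQ → queue [LD, QY, ZJ, RS, GY]
Visit LD; enqueue VX, NV → queue [QY, ZJ, RS, GY, VX, NV]
Visit QY; enqueue IT, AS → queue [ZJ, RS, GY, VX, NV, IT, AS]
Visit ZJ → queue [RS, GY, VX, NV, IT, AS]
Visit RS; enqueue GH → queue [GY, VX, NV, IT, AS, GH]
Visit GY → queue [VX, NV, IT, AS, GH]
Visit VX → queue [NV, IT, AS, GH]
Visit NV → queue [IT, AS, GH]
Visit IT → queue [AS, GH]
Visit AS; enqueue XU → queue [GH, XU]
Visit GH → queue [XU]
Visit XU; enqueue QT → queue [QT]
Visit QT → queue []

Visit order: EV, UI, TO, SH, VO, IL, MK, RU, OQ, LD, QY, ZJ, RS, GY, VX, NV, IT, AS, GH, XU, QT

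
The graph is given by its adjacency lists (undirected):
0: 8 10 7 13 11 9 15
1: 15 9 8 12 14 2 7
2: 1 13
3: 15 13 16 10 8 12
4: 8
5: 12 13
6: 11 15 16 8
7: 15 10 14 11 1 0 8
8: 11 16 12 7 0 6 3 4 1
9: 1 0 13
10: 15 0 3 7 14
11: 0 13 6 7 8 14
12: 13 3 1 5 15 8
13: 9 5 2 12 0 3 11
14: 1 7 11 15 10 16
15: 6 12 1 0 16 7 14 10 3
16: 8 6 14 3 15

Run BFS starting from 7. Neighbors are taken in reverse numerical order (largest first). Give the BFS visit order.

7, 15, 14, 11, 10, 8, 1, 0, 16, 12, 6, 3, 13, 4, 9, 2, 5

Visit 7; enqueue 15, 14, 11, 10, 8, 1, 0 → queue [15, 14, 11, 10, 8, 1, 0]
Visit 15; enqueue 16, 12, 6, 3 → queue [14, 11, 10, 8, 1, 0, 16, 12, 6, 3]
Visit 14 → queue [11, 10, 8, 1, 0, 16, 12, 6, 3]
Visit 11; enqueue 13 → queue [10, 8, 1, 0, 16, 12, 6, 3, 13]
Visit 10 → queue [8, 1, 0, 16, 12, 6, 3, 13]
Visit 8; enqueue 4 → queue [1, 0, 16, 12, 6, 3, 13, 4]
Visit 1; enqueue 9, 2 → queue [0, 16, 12, 6, 3, 13, 4, 9, 2]
Visit 0 → queue [16, 12, 6, 3, 13, 4, 9, 2]
Visit 16 → queue [12, 6, 3, 13, 4, 9, 2]
Visit 12; enqueue 5 → queue [6, 3, 13, 4, 9, 2, 5]
Visit 6 → queue [3, 13, 4, 9, 2, 5]
Visit 3 → queue [13, 4, 9, 2, 5]
Visit 13 → queue [4, 9, 2, 5]
Visit 4 → queue [9, 2, 5]
Visit 9 → queue [2, 5]
Visit 2 → queue [5]
Visit 5 → queue []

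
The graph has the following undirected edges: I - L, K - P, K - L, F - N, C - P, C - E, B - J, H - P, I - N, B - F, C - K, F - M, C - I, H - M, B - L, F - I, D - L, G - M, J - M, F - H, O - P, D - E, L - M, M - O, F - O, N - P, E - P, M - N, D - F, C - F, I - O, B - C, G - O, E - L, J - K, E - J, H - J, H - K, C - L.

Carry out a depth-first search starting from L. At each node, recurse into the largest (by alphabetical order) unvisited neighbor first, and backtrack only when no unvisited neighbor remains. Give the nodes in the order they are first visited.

Visit L
L → M
M → O
O → P
P → N
N → I
I → F
F → H
H → K
K → J
J → E
E → D
E → C
C → B
O → G

L, M, O, P, N, I, F, H, K, J, E, D, C, B, G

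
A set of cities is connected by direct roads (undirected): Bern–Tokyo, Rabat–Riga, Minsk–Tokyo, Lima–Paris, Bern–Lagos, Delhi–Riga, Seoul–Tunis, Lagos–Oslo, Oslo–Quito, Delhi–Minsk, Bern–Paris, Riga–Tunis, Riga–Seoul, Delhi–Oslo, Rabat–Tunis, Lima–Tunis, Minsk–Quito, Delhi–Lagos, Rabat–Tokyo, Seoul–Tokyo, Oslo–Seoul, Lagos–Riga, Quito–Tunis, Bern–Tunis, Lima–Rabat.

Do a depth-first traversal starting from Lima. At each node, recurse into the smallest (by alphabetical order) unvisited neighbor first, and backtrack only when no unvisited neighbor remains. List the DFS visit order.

Lima Paris Bern Lagos Delhi Minsk Quito Oslo Seoul Riga Rabat Tokyo Tunis

Visit Lima
Lima → Paris
Paris → Bern
Bern → Lagos
Lagos → Delhi
Delhi → Minsk
Minsk → Quito
Quito → Oslo
Oslo → Seoul
Seoul → Riga
Riga → Rabat
Rabat → Tokyo
Rabat → Tunis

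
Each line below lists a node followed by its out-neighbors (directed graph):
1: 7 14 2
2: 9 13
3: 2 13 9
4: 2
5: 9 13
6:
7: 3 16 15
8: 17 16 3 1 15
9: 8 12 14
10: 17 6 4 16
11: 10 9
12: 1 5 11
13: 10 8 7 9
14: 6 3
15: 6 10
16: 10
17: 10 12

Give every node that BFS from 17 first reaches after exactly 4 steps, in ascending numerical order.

3, 8, 15

Level 0: 17
Level 1: 10, 12
Level 2: 1, 4, 5, 6, 11, 16
Level 3: 2, 7, 9, 13, 14
Level 4: 3, 8, 15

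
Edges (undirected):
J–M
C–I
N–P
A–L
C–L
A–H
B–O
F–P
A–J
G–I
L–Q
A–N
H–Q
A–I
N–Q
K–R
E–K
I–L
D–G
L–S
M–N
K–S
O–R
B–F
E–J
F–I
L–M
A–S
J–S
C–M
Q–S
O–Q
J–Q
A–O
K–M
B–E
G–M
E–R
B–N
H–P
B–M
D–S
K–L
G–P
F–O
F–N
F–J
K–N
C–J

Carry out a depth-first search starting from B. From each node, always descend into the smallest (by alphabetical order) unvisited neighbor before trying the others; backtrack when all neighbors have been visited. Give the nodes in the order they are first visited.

Visit B
B → E
E → J
J → A
A → H
H → P
P → F
F → I
I → C
C → L
L → K
K → M
M → G
G → D
D → S
S → Q
Q → N
Q → O
O → R

B, E, J, A, H, P, F, I, C, L, K, M, G, D, S, Q, N, O, R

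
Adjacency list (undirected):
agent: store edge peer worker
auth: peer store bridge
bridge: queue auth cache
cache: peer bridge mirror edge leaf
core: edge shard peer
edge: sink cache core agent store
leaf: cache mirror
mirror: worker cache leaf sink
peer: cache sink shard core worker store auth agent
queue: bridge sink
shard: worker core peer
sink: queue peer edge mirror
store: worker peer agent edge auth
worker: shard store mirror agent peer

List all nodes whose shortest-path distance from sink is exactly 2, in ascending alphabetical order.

agent, auth, bridge, cache, core, leaf, shard, store, worker

Level 0: sink
Level 1: edge, mirror, peer, queue
Level 2: agent, auth, bridge, cache, core, leaf, shard, store, worker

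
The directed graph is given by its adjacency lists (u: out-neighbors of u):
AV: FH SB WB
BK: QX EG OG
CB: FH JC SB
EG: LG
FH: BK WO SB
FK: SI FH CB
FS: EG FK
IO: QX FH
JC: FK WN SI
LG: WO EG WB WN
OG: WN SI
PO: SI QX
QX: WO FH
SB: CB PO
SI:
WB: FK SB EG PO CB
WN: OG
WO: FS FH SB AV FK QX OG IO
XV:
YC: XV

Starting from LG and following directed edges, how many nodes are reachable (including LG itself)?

18

BFS from LG visits: LG, EG, WB, WN, WO, CB, FK, PO, SB, OG, AV, FH, FS, IO, QX, JC, SI, BK
Reachable nodes: 18 of 20 total.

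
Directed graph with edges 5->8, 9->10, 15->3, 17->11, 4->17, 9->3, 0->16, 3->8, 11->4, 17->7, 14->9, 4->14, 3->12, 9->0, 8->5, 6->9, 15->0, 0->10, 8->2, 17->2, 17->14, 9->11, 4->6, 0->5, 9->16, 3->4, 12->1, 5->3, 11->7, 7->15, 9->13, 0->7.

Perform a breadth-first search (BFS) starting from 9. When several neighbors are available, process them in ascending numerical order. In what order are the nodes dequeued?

9, 0, 3, 10, 11, 13, 16, 5, 7, 4, 8, 12, 15, 6, 14, 17, 2, 1

Visit 9; enqueue 0, 3, 10, 11, 13, 16 → queue [0, 3, 10, 11, 13, 16]
Visit 0; enqueue 5, 7 → queue [3, 10, 11, 13, 16, 5, 7]
Visit 3; enqueue 4, 8, 12 → queue [10, 11, 13, 16, 5, 7, 4, 8, 12]
Visit 10 → queue [11, 13, 16, 5, 7, 4, 8, 12]
Visit 11 → queue [13, 16, 5, 7, 4, 8, 12]
Visit 13 → queue [16, 5, 7, 4, 8, 12]
Visit 16 → queue [5, 7, 4, 8, 12]
Visit 5 → queue [7, 4, 8, 12]
Visit 7; enqueue 15 → queue [4, 8, 12, 15]
Visit 4; enqueue 6, 14, 17 → queue [8, 12, 15, 6, 14, 17]
Visit 8; enqueue 2 → queue [12, 15, 6, 14, 17, 2]
Visit 12; enqueue 1 → queue [15, 6, 14, 17, 2, 1]
Visit 15 → queue [6, 14, 17, 2, 1]
Visit 6 → queue [14, 17, 2, 1]
Visit 14 → queue [17, 2, 1]
Visit 17 → queue [2, 1]
Visit 2 → queue [1]
Visit 1 → queue []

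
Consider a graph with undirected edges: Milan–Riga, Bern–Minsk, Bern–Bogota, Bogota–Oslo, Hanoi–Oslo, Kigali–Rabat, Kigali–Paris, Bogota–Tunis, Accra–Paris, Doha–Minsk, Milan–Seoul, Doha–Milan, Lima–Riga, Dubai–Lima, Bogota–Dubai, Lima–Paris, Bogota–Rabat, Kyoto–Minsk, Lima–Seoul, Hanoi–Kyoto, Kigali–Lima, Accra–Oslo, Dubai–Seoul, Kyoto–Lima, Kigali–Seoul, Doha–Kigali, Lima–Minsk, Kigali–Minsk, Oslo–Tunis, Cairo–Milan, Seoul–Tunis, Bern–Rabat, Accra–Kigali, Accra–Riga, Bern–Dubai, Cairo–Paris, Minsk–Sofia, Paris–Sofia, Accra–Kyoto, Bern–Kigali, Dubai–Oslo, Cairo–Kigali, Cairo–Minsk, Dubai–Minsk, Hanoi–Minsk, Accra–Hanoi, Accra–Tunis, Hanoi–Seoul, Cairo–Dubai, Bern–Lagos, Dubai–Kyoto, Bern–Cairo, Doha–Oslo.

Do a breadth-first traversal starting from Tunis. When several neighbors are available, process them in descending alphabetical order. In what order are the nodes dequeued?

Tunis, Seoul, Oslo, Bogota, Accra, Milan, Lima, Kigali, Hanoi, Dubai, Doha, Rabat, Bern, Riga, Paris, Kyoto, Cairo, Minsk, Lagos, Sofia

Visit Tunis; enqueue Seoul, Oslo, Bogota, Accra → queue [Seoul, Oslo, Bogota, Accra]
Visit Seoul; enqueue Milan, Lima, Kigali, Hanoi, Dubai → queue [Oslo, Bogota, Accra, Milan, Lima, Kigali, Hanoi, Dubai]
Visit Oslo; enqueue Doha → queue [Bogota, Accra, Milan, Lima, Kigali, Hanoi, Dubai, Doha]
Visit Bogota; enqueue Rabat, Bern → queue [Accra, Milan, Lima, Kigali, Hanoi, Dubai, Doha, Rabat, Bern]
Visit Accra; enqueue Riga, Paris, Kyoto → queue [Milan, Lima, Kigali, Hanoi, Dubai, Doha, Rabat, Bern, Riga, Paris, Kyoto]
Visit Milan; enqueue Cairo → queue [Lima, Kigali, Hanoi, Dubai, Doha, Rabat, Bern, Riga, Paris, Kyoto, Cairo]
Visit Lima; enqueue Minsk → queue [Kigali, Hanoi, Dubai, Doha, Rabat, Bern, Riga, Paris, Kyoto, Cairo, Minsk]
Visit Kigali → queue [Hanoi, Dubai, Doha, Rabat, Bern, Riga, Paris, Kyoto, Cairo, Minsk]
Visit Hanoi → queue [Dubai, Doha, Rabat, Bern, Riga, Paris, Kyoto, Cairo, Minsk]
Visit Dubai → queue [Doha, Rabat, Bern, Riga, Paris, Kyoto, Cairo, Minsk]
Visit Doha → queue [Rabat, Bern, Riga, Paris, Kyoto, Cairo, Minsk]
Visit Rabat → queue [Bern, Riga, Paris, Kyoto, Cairo, Minsk]
Visit Bern; enqueue Lagos → queue [Riga, Paris, Kyoto, Cairo, Minsk, Lagos]
Visit Riga → queue [Paris, Kyoto, Cairo, Minsk, Lagos]
Visit Paris; enqueue Sofia → queue [Kyoto, Cairo, Minsk, Lagos, Sofia]
Visit Kyoto → queue [Cairo, Minsk, Lagos, Sofia]
Visit Cairo → queue [Minsk, Lagos, Sofia]
Visit Minsk → queue [Lagos, Sofia]
Visit Lagos → queue [Sofia]
Visit Sofia → queue []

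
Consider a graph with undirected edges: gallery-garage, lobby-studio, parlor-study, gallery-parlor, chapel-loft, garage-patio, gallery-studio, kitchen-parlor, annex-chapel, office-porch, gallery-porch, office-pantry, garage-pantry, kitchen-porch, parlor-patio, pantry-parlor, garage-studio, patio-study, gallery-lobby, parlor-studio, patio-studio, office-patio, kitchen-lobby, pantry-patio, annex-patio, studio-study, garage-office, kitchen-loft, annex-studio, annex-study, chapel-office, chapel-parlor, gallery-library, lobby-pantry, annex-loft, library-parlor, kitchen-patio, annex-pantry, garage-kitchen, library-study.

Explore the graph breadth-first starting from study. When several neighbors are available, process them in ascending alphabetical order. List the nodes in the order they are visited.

Visit study; enqueue annex, library, parlor, patio, studio → queue [annex, library, parlor, patio, studio]
Visit annex; enqueue chapel, loft, pantry → queue [library, parlor, patio, studio, chapel, loft, pantry]
Visit library; enqueue gallery → queue [parlor, patio, studio, chapel, loft, pantry, gallery]
Visit parlor; enqueue kitchen → queue [patio, studio, chapel, loft, pantry, gallery, kitchen]
Visit patio; enqueue garage, office → queue [studio, chapel, loft, pantry, gallery, kitchen, garage, office]
Visit studio; enqueue lobby → queue [chapel, loft, pantry, gallery, kitchen, garage, office, lobby]
Visit chapel → queue [loft, pantry, gallery, kitchen, garage, office, lobby]
Visit loft → queue [pantry, gallery, kitchen, garage, office, lobby]
Visit pantry → queue [gallery, kitchen, garage, office, lobby]
Visit gallery; enqueue porch → queue [kitchen, garage, office, lobby, porch]
Visit kitchen → queue [garage, office, lobby, porch]
Visit garage → queue [office, lobby, porch]
Visit office → queue [lobby, porch]
Visit lobby → queue [porch]
Visit porch → queue []

study, annex, library, parlor, patio, studio, chapel, loft, pantry, gallery, kitchen, garage, office, lobby, porch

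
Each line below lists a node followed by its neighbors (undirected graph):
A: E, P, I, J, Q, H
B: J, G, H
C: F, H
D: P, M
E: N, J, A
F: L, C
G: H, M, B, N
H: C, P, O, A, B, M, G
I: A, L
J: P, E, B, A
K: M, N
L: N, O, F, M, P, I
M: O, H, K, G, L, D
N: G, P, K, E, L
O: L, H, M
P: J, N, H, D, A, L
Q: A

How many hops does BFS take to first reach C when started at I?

Level 0: I
Level 1: A, L
Level 2: E, F, H, J, M, N, O, P, Q
Level 3: B, C, D, G, K
C first appears at level 3.

3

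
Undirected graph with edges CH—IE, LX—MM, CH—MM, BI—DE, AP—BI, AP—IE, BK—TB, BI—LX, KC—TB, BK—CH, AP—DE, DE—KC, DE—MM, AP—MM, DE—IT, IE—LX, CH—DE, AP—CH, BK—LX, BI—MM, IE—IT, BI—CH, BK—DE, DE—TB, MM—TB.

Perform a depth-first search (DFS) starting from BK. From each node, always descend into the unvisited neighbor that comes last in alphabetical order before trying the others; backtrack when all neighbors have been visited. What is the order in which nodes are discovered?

BK -> TB -> MM -> LX -> IE -> IT -> DE -> KC -> CH -> BI -> AP

Visit BK
BK → TB
TB → MM
MM → LX
LX → IE
IE → IT
IT → DE
DE → KC
DE → CH
CH → BI
BI → AP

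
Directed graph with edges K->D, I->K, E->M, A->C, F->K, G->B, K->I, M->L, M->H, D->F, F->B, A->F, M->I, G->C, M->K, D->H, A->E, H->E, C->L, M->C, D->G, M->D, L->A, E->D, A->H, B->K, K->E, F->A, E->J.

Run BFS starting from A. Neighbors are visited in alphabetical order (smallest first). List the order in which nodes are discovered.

A -> C -> E -> F -> H -> L -> D -> J -> M -> B -> K -> G -> I

Visit A; enqueue C, E, F, H → queue [C, E, F, H]
Visit C; enqueue L → queue [E, F, H, L]
Visit E; enqueue D, J, M → queue [F, H, L, D, J, M]
Visit F; enqueue B, K → queue [H, L, D, J, M, B, K]
Visit H → queue [L, D, J, M, B, K]
Visit L → queue [D, J, M, B, K]
Visit D; enqueue G → queue [J, M, B, K, G]
Visit J → queue [M, B, K, G]
Visit M; enqueue I → queue [B, K, G, I]
Visit B → queue [K, G, I]
Visit K → queue [G, I]
Visit G → queue [I]
Visit I → queue []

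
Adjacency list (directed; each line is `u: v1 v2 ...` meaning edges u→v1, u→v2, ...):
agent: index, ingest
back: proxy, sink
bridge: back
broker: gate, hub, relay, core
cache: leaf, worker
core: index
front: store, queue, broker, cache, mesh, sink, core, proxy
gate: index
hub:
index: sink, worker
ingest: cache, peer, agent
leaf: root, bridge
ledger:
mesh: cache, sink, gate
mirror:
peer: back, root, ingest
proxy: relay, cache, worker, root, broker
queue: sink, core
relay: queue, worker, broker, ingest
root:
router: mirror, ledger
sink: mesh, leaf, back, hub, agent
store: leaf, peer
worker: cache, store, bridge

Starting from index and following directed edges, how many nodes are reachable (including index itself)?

BFS from index visits: index, sink, worker, mesh, leaf, back, hub, agent, cache, store, bridge, gate, root, proxy, ingest, peer, relay, broker, queue, core
Reachable nodes: 20 of 24 total.

20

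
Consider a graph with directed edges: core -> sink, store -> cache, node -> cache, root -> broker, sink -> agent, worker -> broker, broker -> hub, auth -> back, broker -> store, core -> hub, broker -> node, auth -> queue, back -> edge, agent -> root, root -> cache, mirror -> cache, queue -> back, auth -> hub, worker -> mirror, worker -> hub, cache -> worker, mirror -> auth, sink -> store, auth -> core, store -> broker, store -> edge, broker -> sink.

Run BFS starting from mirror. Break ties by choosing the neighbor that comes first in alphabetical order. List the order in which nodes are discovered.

mirror, auth, cache, back, core, hub, queue, worker, edge, sink, broker, agent, store, node, root

Visit mirror; enqueue auth, cache → queue [auth, cache]
Visit auth; enqueue back, core, hub, queue → queue [cache, back, core, hub, queue]
Visit cache; enqueue worker → queue [back, core, hub, queue, worker]
Visit back; enqueue edge → queue [core, hub, queue, worker, edge]
Visit core; enqueue sink → queue [hub, queue, worker, edge, sink]
Visit hub → queue [queue, worker, edge, sink]
Visit queue → queue [worker, edge, sink]
Visit worker; enqueue broker → queue [edge, sink, broker]
Visit edge → queue [sink, broker]
Visit sink; enqueue agent, store → queue [broker, agent, store]
Visit broker; enqueue node → queue [agent, store, node]
Visit agent; enqueue root → queue [store, node, root]
Visit store → queue [node, root]
Visit node → queue [root]
Visit root → queue []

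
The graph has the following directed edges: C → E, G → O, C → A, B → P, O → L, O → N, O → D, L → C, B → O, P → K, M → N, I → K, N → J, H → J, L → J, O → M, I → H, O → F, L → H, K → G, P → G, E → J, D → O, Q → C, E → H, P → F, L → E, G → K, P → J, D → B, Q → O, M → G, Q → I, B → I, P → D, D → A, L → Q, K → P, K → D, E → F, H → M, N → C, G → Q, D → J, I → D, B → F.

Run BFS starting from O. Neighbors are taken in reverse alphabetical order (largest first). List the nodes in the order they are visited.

O -> N -> M -> L -> F -> D -> J -> C -> G -> Q -> H -> E -> B -> A -> K -> I -> P

Visit O; enqueue N, M, L, F, D → queue [N, M, L, F, D]
Visit N; enqueue J, C → queue [M, L, F, D, J, C]
Visit M; enqueue G → queue [L, F, D, J, C, G]
Visit L; enqueue Q, H, E → queue [F, D, J, C, G, Q, H, E]
Visit F → queue [D, J, C, G, Q, H, E]
Visit D; enqueue B, A → queue [J, C, G, Q, H, E, B, A]
Visit J → queue [C, G, Q, H, E, B, A]
Visit C → queue [G, Q, H, E, B, A]
Visit G; enqueue K → queue [Q, H, E, B, A, K]
Visit Q; enqueue I → queue [H, E, B, A, K, I]
Visit H → queue [E, B, A, K, I]
Visit E → queue [B, A, K, I]
Visit B; enqueue P → queue [A, K, I, P]
Visit A → queue [K, I, P]
Visit K → queue [I, P]
Visit I → queue [P]
Visit P → queue []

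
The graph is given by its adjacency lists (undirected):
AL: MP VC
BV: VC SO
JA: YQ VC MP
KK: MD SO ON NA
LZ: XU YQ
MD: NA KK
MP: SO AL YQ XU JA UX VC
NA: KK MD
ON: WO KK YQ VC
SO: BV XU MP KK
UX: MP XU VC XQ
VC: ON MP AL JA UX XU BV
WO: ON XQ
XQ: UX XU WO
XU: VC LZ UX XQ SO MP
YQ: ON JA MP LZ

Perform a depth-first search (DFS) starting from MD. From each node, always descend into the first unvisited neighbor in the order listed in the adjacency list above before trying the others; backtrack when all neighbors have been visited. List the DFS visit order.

Visit MD
MD → NA
NA → KK
KK → SO
SO → BV
BV → VC
VC → ON
ON → WO
WO → XQ
XQ → UX
UX → MP
MP → AL
MP → YQ
YQ → JA
YQ → LZ
LZ → XU

MD NA KK SO BV VC ON WO XQ UX MP AL YQ JA LZ XU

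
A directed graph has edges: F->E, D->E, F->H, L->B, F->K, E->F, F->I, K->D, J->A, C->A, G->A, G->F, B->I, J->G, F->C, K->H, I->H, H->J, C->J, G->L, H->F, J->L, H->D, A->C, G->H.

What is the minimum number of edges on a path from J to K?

Level 0: J
Level 1: A, G, L
Level 2: B, C, F, H
Level 3: D, E, I, K
K first appears at level 3.

3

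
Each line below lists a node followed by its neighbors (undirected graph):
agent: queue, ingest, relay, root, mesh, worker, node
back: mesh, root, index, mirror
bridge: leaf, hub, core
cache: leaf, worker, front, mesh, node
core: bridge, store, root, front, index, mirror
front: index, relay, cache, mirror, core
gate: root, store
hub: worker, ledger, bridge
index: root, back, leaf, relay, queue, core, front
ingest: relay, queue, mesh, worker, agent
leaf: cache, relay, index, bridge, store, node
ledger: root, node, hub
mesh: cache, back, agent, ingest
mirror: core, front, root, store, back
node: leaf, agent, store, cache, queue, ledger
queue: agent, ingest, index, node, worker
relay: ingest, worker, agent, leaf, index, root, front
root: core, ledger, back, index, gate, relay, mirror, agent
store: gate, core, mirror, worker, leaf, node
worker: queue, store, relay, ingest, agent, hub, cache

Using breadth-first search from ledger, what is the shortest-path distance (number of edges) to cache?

2

Level 0: ledger
Level 1: hub, node, root
Level 2: agent, back, bridge, cache, core, gate, index, leaf, mirror, queue, relay, store, worker
Level 3: front, ingest, mesh
cache first appears at level 2.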